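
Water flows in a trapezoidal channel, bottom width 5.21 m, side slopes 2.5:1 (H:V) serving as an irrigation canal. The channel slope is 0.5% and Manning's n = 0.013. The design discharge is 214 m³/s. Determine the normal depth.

Manning's equation rearranged: A R^(2/3) = nQ / (1·√S) = 0.013 × 214 / (√0.005) = 39.34.
At y = 1.73 m: A R^(2/3) = 17.95 — short.
At y = 2.95 m: A R^(2/3) = 54.12 — over.
At y = 2.54 m: A R^(2/3) = 39.4 — matches.

y_n = 2.54 m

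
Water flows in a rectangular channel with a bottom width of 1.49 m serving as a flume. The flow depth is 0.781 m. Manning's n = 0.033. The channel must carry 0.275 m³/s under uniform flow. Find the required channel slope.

Flow area A = b·y = 1.49 × 0.781 = 1.164 m². Wetted perimeter P = b + 2y = 1.49 + 2×0.781 = 3.052 m.
Hydraulic radius R = A/P = 1.164/3.052 = 0.3813 m.
From Manning's equation, S = [nQ / (1 A R^(2/3))]² = [0.033 × 0.275 / (1 × 1.164 × 0.3813^(2/3))]² = 0.00022.

S = 0.00022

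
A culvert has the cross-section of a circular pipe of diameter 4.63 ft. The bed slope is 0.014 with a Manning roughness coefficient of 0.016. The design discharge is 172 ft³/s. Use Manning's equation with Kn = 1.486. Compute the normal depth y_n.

Manning's equation rearranged: A R^(2/3) = nQ / (1.486·√S) = 0.016 × 172 / (1.486 × √0.014) = 15.65.
Try y = 2.67 ft: A R^(2/3) = 11.73 — too small.
Try y = 3.26 ft: A R^(2/3) = 15.66 — close enough.

y_n = 3.26 ft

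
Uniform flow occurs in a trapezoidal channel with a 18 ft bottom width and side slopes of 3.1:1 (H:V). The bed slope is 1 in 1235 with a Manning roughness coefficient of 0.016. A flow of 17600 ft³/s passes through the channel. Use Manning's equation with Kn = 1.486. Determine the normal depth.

y_n = 18.7 ft

Manning's equation rearranged: A R^(2/3) = nQ / (1.486·√S) = 0.016 × 17600 / (1.486 × √0.0008097) = 6660.
Trying y = 21.6 ft: A R^(2/3) = 9384 — over.
Trying y = 16.7 ft: A R^(2/3) = 5112 — short.
Trying y = 18.7 ft: A R^(2/3) = 6664 — close enough.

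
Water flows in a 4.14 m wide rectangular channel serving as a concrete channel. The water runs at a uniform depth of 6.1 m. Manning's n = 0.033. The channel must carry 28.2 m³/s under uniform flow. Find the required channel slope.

S = 0.00076

Flow area A = b·y = 4.14 × 6.1 = 25.25 m². Wetted perimeter P = b + 2y = 4.14 + 2×6.1 = 16.34 m.
Hydraulic radius R = A/P = 25.25/16.34 = 1.546 m.
From Manning's equation, S = [nQ / (1 A R^(2/3))]² = [0.033 × 28.2 / (1 × 25.25 × 1.546^(2/3))]² = 0.00076.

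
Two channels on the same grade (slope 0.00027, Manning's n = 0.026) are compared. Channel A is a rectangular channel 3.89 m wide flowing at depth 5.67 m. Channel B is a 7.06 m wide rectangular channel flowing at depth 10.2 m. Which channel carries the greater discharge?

channel B

Channel A: Flow area A = b·y = 3.89 × 5.67 = 22.06 m². Wetted perimeter P = b + 2y = 3.89 + 2×5.67 = 15.23 m. Hydraulic radius R = A/P = 22.06/15.23 = 1.448 m. Q_A = (1/0.026)·22.06·1.448^(2/3)·√0.00027 = 17.84 m³/s.
Channel B: Flow area A = b·y = 7.06 × 10.2 = 72.01 m². Wetted perimeter P = b + 2y = 7.06 + 2×10.2 = 27.46 m. Hydraulic radius R = A/P = 72.01/27.46 = 2.622 m. Q_B = (1/0.026)·72.01·2.622^(2/3)·√0.00027 = 86.55 m³/s.
Q_A = 17.84 m³/s vs Q_B = 86.55 m³/s, so channel B carries more.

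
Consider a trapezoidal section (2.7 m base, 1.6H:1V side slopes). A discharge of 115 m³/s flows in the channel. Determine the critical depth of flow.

y_c = 3.28 m

At critical depth, Q² T / (g A³) = 1, i.e. A³/T = Q²/g = 115²/9.81 = 1348.
Try y = 3.88 m: A³/T = 2731 — high.
Try y = 2.54 m: A³/T = 468.3 — low.
Try y = 3.28 m: A³/T = 1343 — matches.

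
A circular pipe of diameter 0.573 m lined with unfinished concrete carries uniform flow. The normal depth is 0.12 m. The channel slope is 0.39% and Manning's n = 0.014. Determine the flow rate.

Q = 0.0303 m³/s

For a circular section of diameter D = 0.573 m at depth y = 0.12 m, the central angle is θ = 2 arccos(1 − 2y/D) = 1.901 rad. Then A = (D²/8)(θ − sin θ) = 0.03921 m² and P = Dθ/2 = 0.5447 m.
Hydraulic radius R = A/P = 0.03921/0.5447 = 0.07198 m.
Manning's equation: Q = (1/n) A R^(2/3) S^(1/2) = (1/0.014) × 0.03921 × 0.07198^(2/3) × 0.0039^(1/2) = 0.0303 m³/s.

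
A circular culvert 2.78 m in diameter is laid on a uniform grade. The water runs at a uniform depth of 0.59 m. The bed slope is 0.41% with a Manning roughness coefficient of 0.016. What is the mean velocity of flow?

For a circular section of diameter D = 2.78 m at depth y = 0.59 m, the central angle is θ = 2 arccos(1 − 2y/D) = 1.915 rad. Then A = (D²/8)(θ − sin θ) = 0.9407 m² and P = Dθ/2 = 2.662 m.
Hydraulic radius R = A/P = 0.9407/2.662 = 0.3534 m.
From Manning's equation, V = (1/n) R^(2/3) S^(1/2) = (1/0.016) × 0.3534^(2/3) × 0.0041^(1/2) = 2 m/s.

V = 2 m/s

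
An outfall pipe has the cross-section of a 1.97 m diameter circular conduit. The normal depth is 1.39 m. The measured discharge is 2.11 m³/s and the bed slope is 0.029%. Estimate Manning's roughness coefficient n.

For a circular section of diameter D = 1.97 m at depth y = 1.39 m, the central angle is θ = 2 arccos(1 − 2y/D) = 3.989 rad. Then A = (D²/8)(θ − sin θ) = 2.299 m² and P = Dθ/2 = 3.929 m.
Hydraulic radius R = A/P = 2.299/3.929 = 0.585 m.
Rearranging Manning's equation: n = (1/Q) A R^(2/3) S^(1/2) = (1/2.11) × 2.299 × 0.585^(2/3) × √0.00029 = 0.013.

n = 0.013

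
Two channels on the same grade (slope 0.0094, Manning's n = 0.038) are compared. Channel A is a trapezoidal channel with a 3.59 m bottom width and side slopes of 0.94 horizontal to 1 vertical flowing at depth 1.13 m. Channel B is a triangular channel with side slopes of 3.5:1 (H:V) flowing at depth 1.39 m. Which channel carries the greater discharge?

channel B

Channel A: With bottom width b = 3.59 m and side slope z = 0.94: A = (b + zy)y = (3.59 + 0.94×1.13)×1.13 = 5.257 m²; P = b + 2y√(1+z²) = 3.59 + 2×1.13×1.372 = 6.692 m. Hydraulic radius R = A/P = 5.257/6.692 = 0.7856 m. Q_A = (1/0.038)·5.257·0.7856^(2/3)·√0.0094 = 11.42 m³/s.
Channel B: For a triangular section with side slope z = 3.5: A = zy² = 3.5×1.39² = 6.762 m²; P = 2y√(1+z²) = 2×1.39×3.64 = 10.12 m. Hydraulic radius R = A/P = 6.762/10.12 = 0.6683 m. Q_B = (1/0.038)·6.762·0.6683^(2/3)·√0.0094 = 13.19 m³/s.
Q_A = 11.42 m³/s vs Q_B = 13.19 m³/s, so channel B carries more.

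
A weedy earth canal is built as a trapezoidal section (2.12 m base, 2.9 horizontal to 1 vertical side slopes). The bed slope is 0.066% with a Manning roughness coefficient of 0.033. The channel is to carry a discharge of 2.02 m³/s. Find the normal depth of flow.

Manning's equation rearranged: A R^(2/3) = nQ / (1·√S) = 0.033 × 2.02 / (√0.00066) = 2.595.
Try y = 0.993 m: A R^(2/3) = 3.55 — high.
Try y = 0.856 m: A R^(2/3) = 2.594 — ≈ 2.595.

y_n = 0.856 m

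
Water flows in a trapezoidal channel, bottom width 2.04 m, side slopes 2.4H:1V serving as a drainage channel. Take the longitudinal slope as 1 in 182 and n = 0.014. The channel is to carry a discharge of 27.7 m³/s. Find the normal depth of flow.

Manning's equation rearranged: A R^(2/3) = nQ / (1·√S) = 0.014 × 27.7 / (√0.005495) = 5.232.
Trying y = 1.5 m: A R^(2/3) = 7.649 — high.
Trying y = 1.01 m: A R^(2/3) = 3.272 — low.
Trying y = 1.26 m: A R^(2/3) = 5.233 — ≈ 5.232.

y_n = 1.26 m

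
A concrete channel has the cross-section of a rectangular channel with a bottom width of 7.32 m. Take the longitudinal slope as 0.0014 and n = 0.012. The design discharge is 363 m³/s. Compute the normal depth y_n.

Manning's equation rearranged: A R^(2/3) = nQ / (1·√S) = 0.012 × 363 / (√0.0014) = 116.4.
Trying y = 6.54 m: A R^(2/3) = 84.54 — short.
Trying y = 10.1 m: A R^(2/3) = 142.9 — over.
Trying y = 8.5 m: A R^(2/3) = 116.4 — ≈ 116.4.

y_n = 8.5 m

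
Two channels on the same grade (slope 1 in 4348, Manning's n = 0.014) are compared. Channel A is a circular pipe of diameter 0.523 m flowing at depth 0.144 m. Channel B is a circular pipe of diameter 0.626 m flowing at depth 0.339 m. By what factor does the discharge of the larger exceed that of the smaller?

5.57

Channel A: For a circular section of diameter D = 0.523 m at depth y = 0.144 m, the central angle is θ = 2 arccos(1 − 2y/D) = 2.21 rad. Then A = (D²/8)(θ − sin θ) = 0.0481 m² and P = Dθ/2 = 0.5778 m. Hydraulic radius R = A/P = 0.0481/0.5778 = 0.08324 m. Q_A = (1/0.014)·0.0481·0.08324^(2/3)·√0.00023 = 0.009933 m³/s.
Channel B: For a circular section of diameter D = 0.626 m at depth y = 0.339 m, the central angle is θ = 2 arccos(1 − 2y/D) = 3.308 rad. Then A = (D²/8)(θ − sin θ) = 0.1701 m² and P = Dθ/2 = 1.035 m. Hydraulic radius R = A/P = 0.1701/1.035 = 0.1643 m. Q_B = (1/0.014)·0.1701·0.1643^(2/3)·√0.00023 = 0.0553 m³/s.
The larger discharge is 0.0553 m³/s and the smaller is 0.009933 m³/s; the ratio is 5.57.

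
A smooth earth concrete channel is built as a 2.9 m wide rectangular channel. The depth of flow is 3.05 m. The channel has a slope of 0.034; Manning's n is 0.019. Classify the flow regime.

supercritical

Flow area A = b·y = 2.9 × 3.05 = 8.845 m². Wetted perimeter P = b + 2y = 2.9 + 2×3.05 = 9 m.
Hydraulic radius R = A/P = 8.845/9 = 0.9828 m.
V = (1/n) R^(2/3) √S = (1/0.019) × 0.9828^(2/3) × √0.034 = 9.593 m/s. Hydraulic depth D_h = A/T = 8.845/2.9 = 3.05 m.
Froude number Fr = V/√(g·D_h) = 9.593/√(9.81×3.05) = 1.75, which is greater than 1, so the flow is supercritical.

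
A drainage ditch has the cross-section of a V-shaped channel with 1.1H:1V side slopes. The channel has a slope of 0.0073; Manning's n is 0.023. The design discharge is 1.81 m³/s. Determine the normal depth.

Manning's equation rearranged: A R^(2/3) = nQ / (1·√S) = 0.023 × 1.81 / (√0.0073) = 0.4872.
Try y = 0.742 m: A R^(2/3) = 0.2558 — low.
Try y = 1.07 m: A R^(2/3) = 0.679 — high.
Try y = 0.945 m: A R^(2/3) = 0.4875 — close enough.

y_n = 0.945 m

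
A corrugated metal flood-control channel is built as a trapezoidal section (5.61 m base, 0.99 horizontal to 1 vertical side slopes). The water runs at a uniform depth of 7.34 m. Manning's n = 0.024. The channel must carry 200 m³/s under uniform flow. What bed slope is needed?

S = 0.000468

With bottom width b = 5.61 m and side slope z = 0.99: A = (b + zy)y = (5.61 + 0.99×7.34)×7.34 = 94.51 m²; P = b + 2y√(1+z²) = 5.61 + 2×7.34×1.407 = 26.27 m.
Hydraulic radius R = A/P = 94.51/26.27 = 3.598 m.
From Manning's equation, S = [nQ / (1 A R^(2/3))]² = [0.024 × 200 / (1 × 94.51 × 3.598^(2/3))]² = 0.000468.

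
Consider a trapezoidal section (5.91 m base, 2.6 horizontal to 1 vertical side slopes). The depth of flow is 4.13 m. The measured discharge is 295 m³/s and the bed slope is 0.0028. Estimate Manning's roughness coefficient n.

n = 0.022

With bottom width b = 5.91 m and side slope z = 2.6: A = (b + zy)y = (5.91 + 2.6×4.13)×4.13 = 68.76 m²; P = b + 2y√(1+z²) = 5.91 + 2×4.13×2.786 = 28.92 m.
Hydraulic radius R = A/P = 68.76/28.92 = 2.377 m.
Rearranging Manning's equation: n = (1/Q) A R^(2/3) S^(1/2) = (1/295) × 68.76 × 2.377^(2/3) × √0.0028 = 0.022.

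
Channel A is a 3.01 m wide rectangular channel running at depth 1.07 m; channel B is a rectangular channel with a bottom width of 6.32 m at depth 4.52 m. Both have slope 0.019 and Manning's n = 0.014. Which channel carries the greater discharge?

channel B

Channel A: Flow area A = b·y = 3.01 × 1.07 = 3.221 m². Wetted perimeter P = b + 2y = 3.01 + 2×1.07 = 5.15 m. Hydraulic radius R = A/P = 3.221/5.15 = 0.6254 m. Q_A = (1/0.014)·3.221·0.6254^(2/3)·√0.019 = 23.19 m³/s.
Channel B: Flow area A = b·y = 6.32 × 4.52 = 28.57 m². Wetted perimeter P = b + 2y = 6.32 + 2×4.52 = 15.36 m. Hydraulic radius R = A/P = 28.57/15.36 = 1.86 m. Q_B = (1/0.014)·28.57·1.86^(2/3)·√0.019 = 425.4 m³/s.
Q_A = 23.19 m³/s vs Q_B = 425.4 m³/s, so channel B carries more.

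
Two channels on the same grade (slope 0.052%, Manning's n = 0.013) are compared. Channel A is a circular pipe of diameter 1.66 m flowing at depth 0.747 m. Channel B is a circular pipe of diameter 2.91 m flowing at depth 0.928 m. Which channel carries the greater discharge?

Channel A: For a circular section of diameter D = 1.66 m at depth y = 0.747 m, the central angle is θ = 2 arccos(1 − 2y/D) = 2.941 rad. Then A = (D²/8)(θ − sin θ) = 0.9446 m² and P = Dθ/2 = 2.441 m. Hydraulic radius R = A/P = 0.9446/2.441 = 0.3869 m. Q_A = (1/0.013)·0.9446·0.3869^(2/3)·√0.00052 = 0.8798 m³/s.
Channel B: For a circular section of diameter D = 2.91 m at depth y = 0.928 m, the central angle is θ = 2 arccos(1 − 2y/D) = 2.4 rad. Then A = (D²/8)(θ − sin θ) = 1.826 m² and P = Dθ/2 = 3.492 m. Hydraulic radius R = A/P = 1.826/3.492 = 0.5229 m. Q_B = (1/0.013)·1.826·0.5229^(2/3)·√0.00052 = 2.079 m³/s.
Q_A = 0.8798 m³/s vs Q_B = 2.079 m³/s, so channel B carries more.

channel B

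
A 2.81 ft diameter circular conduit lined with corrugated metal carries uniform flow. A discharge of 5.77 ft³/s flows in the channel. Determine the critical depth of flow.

At critical depth, Q² T / (g A³) = 1, i.e. A³/T = Q²/g = 5.77²/32.2 = 1.034.
Try y = 0.568 ft: A³/T = 0.3192 — short.
Try y = 0.768 ft: A³/T = 1.036 — ≈ 1.034.

y_c = 0.768 ft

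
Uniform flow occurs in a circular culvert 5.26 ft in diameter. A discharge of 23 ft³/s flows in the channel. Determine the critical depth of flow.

At critical depth, Q² T / (g A³) = 1, i.e. A³/T = Q²/g = 23²/32.2 = 16.43.
Try y = 1.02 ft: A³/T = 6.235 — too small.
Try y = 1.55 ft: A³/T = 31.9 — too large.
Try y = 1.31 ft: A³/T = 16.58 — ≈ 16.43.

y_c = 1.31 ft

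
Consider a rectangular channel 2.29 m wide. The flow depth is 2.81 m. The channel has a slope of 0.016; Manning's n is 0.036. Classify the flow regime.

subcritical

Flow area A = b·y = 2.29 × 2.81 = 6.435 m². Wetted perimeter P = b + 2y = 2.29 + 2×2.81 = 7.91 m.
Hydraulic radius R = A/P = 6.435/7.91 = 0.8135 m.
V = (1/n) R^(2/3) √S = (1/0.036) × 0.8135^(2/3) × √0.016 = 3.062 m/s. Hydraulic depth D_h = A/T = 6.435/2.29 = 2.81 m.
Froude number Fr = V/√(g·D_h) = 3.062/√(9.81×2.81) = 0.583, which is less than 1, so the flow is subcritical.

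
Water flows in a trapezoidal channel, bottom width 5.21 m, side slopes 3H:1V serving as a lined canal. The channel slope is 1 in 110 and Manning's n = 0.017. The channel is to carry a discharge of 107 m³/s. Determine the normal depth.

Manning's equation rearranged: A R^(2/3) = nQ / (1·√S) = 0.017 × 107 / (√0.009091) = 19.08.
Try y = 1.47 m: A R^(2/3) = 13.9 — low.
Try y = 1.72 m: A R^(2/3) = 19.11 — close enough.

y_n = 1.72 m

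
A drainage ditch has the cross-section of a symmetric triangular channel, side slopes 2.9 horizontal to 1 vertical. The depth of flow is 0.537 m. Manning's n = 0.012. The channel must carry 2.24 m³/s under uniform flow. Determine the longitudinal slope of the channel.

S = 0.00643

For a triangular section with side slope z = 2.9: A = zy² = 2.9×0.537² = 0.8363 m²; P = 2y√(1+z²) = 2×0.537×3.068 = 3.295 m.
Hydraulic radius R = A/P = 0.8363/3.295 = 0.2538 m.
From Manning's equation, S = [nQ / (1 A R^(2/3))]² = [0.012 × 2.24 / (1 × 0.8363 × 0.2538^(2/3))]² = 0.00643.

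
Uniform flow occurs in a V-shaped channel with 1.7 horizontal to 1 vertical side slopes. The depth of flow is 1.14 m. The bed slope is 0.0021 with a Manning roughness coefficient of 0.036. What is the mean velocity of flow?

For a triangular section with side slope z = 1.7: A = zy² = 1.7×1.14² = 2.209 m²; P = 2y√(1+z²) = 2×1.14×1.972 = 4.497 m.
Hydraulic radius R = A/P = 2.209/4.497 = 0.4913 m.
From Manning's equation, V = (1/n) R^(2/3) S^(1/2) = (1/0.036) × 0.4913^(2/3) × 0.0021^(1/2) = 0.793 m/s.

V = 0.793 m/s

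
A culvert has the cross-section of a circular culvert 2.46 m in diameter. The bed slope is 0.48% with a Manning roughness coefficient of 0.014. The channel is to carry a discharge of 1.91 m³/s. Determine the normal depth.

Manning's equation rearranged: A R^(2/3) = nQ / (1·√S) = 0.014 × 1.91 / (√0.0048) = 0.386.
Try y = 0.682 m: A R^(2/3) = 0.5772 — high.
Try y = 0.413 m: A R^(2/3) = 0.2107 — low.
Try y = 0.557 m: A R^(2/3) = 0.3865 — matches.

y_n = 0.557 m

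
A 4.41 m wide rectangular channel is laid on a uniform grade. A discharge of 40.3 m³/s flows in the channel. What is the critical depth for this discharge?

For a rectangular channel, critical depth y_c = (q²/g)^(1/3) where q = Q/b = 40.3/4.41 = 9.138 m²/s.
So y_c = (9.138²/9.81)^(1/3) = 2.04 m.

y_c = 2.04 m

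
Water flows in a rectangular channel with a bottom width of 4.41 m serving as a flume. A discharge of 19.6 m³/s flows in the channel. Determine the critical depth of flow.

For a rectangular channel, critical depth y_c = (q²/g)^(1/3) where q = Q/b = 19.6/4.41 = 4.444 m²/s.
So y_c = (4.444²/9.81)^(1/3) = 1.26 m.

y_c = 1.26 m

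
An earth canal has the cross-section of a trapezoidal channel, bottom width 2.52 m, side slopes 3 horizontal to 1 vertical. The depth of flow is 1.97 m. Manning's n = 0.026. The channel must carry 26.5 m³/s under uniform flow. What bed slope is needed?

S = 0.0015

With bottom width b = 2.52 m and side slope z = 3: A = (b + zy)y = (2.52 + 3×1.97)×1.97 = 16.61 m²; P = b + 2y√(1+z²) = 2.52 + 2×1.97×3.162 = 14.98 m.
Hydraulic radius R = A/P = 16.61/14.98 = 1.109 m.
From Manning's equation, S = [nQ / (1 A R^(2/3))]² = [0.026 × 26.5 / (1 × 16.61 × 1.109^(2/3))]² = 0.0015.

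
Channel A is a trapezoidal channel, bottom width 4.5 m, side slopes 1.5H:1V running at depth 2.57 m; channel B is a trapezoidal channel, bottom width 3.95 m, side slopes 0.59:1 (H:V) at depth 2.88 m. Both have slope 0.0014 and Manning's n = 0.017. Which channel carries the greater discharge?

channel A

Channel A: With bottom width b = 4.5 m and side slope z = 1.5: A = (b + zy)y = (4.5 + 1.5×2.57)×2.57 = 21.47 m²; P = b + 2y√(1+z²) = 4.5 + 2×2.57×1.803 = 13.77 m. Hydraulic radius R = A/P = 21.47/13.77 = 1.56 m. Q_A = (1/0.017)·21.47·1.56^(2/3)·√0.0014 = 63.56 m³/s.
Channel B: With bottom width b = 3.95 m and side slope z = 0.59: A = (b + zy)y = (3.95 + 0.59×2.88)×2.88 = 16.27 m²; P = b + 2y√(1+z²) = 3.95 + 2×2.88×1.161 = 10.64 m. Hydraulic radius R = A/P = 16.27/10.64 = 1.529 m. Q_B = (1/0.017)·16.27·1.529^(2/3)·√0.0014 = 47.53 m³/s.
Q_A = 63.56 m³/s vs Q_B = 47.53 m³/s, so channel A carries more.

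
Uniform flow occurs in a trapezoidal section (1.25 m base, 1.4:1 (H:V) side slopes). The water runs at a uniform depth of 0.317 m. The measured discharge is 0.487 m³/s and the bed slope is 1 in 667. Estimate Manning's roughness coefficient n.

n = 0.016

With bottom width b = 1.25 m and side slope z = 1.4: A = (b + zy)y = (1.25 + 1.4×0.317)×0.317 = 0.5369 m²; P = b + 2y√(1+z²) = 1.25 + 2×0.317×1.72 = 2.341 m.
Hydraulic radius R = A/P = 0.5369/2.341 = 0.2294 m.
Rearranging Manning's equation: n = (1/Q) A R^(2/3) S^(1/2) = (1/0.487) × 0.5369 × 0.2294^(2/3) × √0.001499 = 0.016.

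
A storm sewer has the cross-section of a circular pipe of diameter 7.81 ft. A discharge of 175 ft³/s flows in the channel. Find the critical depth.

At critical depth, Q² T / (g A³) = 1, i.e. A³/T = Q²/g = 175²/32.2 = 951.1.
Try y = 2.6 ft: A³/T = 369.1 — too small.
Try y = 3.32 ft: A³/T = 945.8 — ≈ 951.1.

y_c = 3.32 ft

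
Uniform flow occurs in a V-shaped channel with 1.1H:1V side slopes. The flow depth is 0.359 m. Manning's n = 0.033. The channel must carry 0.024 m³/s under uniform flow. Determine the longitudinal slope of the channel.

For a triangular section with side slope z = 1.1: A = zy² = 1.1×0.359² = 0.1418 m²; P = 2y√(1+z²) = 2×0.359×1.487 = 1.067 m.
Hydraulic radius R = A/P = 0.1418/1.067 = 0.1328 m.
From Manning's equation, S = [nQ / (1 A R^(2/3))]² = [0.033 × 0.024 / (1 × 0.1418 × 0.1328^(2/3))]² = 0.000461.

S = 0.000461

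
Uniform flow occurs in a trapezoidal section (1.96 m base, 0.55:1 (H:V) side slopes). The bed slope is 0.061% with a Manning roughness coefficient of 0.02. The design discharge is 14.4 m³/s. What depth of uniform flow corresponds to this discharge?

Manning's equation rearranged: A R^(2/3) = nQ / (1·√S) = 0.02 × 14.4 / (√0.00061) = 11.66.
Try y = 3.44 m: A R^(2/3) = 16.19 — over.
Try y = 2.29 m: A R^(2/3) = 7.499 — short.
Try y = 2.9 m: A R^(2/3) = 11.65 — ≈ 11.66.

y_n = 2.9 m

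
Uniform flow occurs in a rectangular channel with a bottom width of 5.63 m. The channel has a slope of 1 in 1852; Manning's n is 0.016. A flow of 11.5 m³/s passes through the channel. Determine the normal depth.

Manning's equation rearranged: A R^(2/3) = nQ / (1·√S) = 0.016 × 11.5 / (√0.00054) = 7.918.
At y = 1.23 m: A R^(2/3) = 6.243 — low.
At y = 1.63 m: A R^(2/3) = 9.373 — high.
At y = 1.45 m: A R^(2/3) = 7.928 — close enough.

y_n = 1.45 m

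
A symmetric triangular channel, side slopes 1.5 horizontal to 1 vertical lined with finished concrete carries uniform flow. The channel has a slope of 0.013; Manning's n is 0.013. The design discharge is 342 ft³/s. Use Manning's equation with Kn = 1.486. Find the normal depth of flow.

y_n = 3.64 ft

Manning's equation rearranged: A R^(2/3) = nQ / (1.486·√S) = 0.013 × 342 / (1.486 × √0.013) = 26.24.
Trying y = 2.53 ft: A R^(2/3) = 9.935 — too small.
Trying y = 3.64 ft: A R^(2/3) = 26.21 — matches.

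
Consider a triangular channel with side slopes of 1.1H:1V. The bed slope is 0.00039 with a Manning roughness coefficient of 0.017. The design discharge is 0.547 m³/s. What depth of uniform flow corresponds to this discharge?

y_n = 0.933 m

Manning's equation rearranged: A R^(2/3) = nQ / (1·√S) = 0.017 × 0.547 / (√0.00039) = 0.4709.
Try y = 0.671 m: A R^(2/3) = 0.1956 — too small.
Try y = 1.05 m: A R^(2/3) = 0.6457 — too large.
Try y = 0.933 m: A R^(2/3) = 0.4712 — close enough.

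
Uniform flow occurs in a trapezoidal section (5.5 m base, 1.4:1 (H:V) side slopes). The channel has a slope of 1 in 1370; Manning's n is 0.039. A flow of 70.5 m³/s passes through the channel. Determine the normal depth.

Manning's equation rearranged: A R^(2/3) = nQ / (1·√S) = 0.039 × 70.5 / (√0.0007299) = 101.8.
Try y = 5.31 m: A R^(2/3) = 139.3 — over.
Try y = 3.9 m: A R^(2/3) = 73.6 — short.
Try y = 4.57 m: A R^(2/3) = 101.8 — close enough.

y_n = 4.57 m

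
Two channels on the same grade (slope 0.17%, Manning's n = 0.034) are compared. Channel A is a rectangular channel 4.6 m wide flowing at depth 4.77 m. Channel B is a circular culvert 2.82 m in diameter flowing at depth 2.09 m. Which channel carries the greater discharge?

Channel A: Flow area A = b·y = 4.6 × 4.77 = 21.94 m². Wetted perimeter P = b + 2y = 4.6 + 2×4.77 = 14.14 m. Hydraulic radius R = A/P = 21.94/14.14 = 1.552 m. Q_A = (1/0.034)·21.94·1.552^(2/3)·√0.0017 = 35.66 m³/s.
Channel B: For a circular section of diameter D = 2.82 m at depth y = 2.09 m, the central angle is θ = 2 arccos(1 − 2y/D) = 4.148 rad. Then A = (D²/8)(θ − sin θ) = 4.963 m² and P = Dθ/2 = 5.849 m. Hydraulic radius R = A/P = 4.963/5.849 = 0.8486 m. Q_B = (1/0.034)·4.963·0.8486^(2/3)·√0.0017 = 5.395 m³/s.
Q_A = 35.66 m³/s vs Q_B = 5.395 m³/s, so channel A carries more.

channel A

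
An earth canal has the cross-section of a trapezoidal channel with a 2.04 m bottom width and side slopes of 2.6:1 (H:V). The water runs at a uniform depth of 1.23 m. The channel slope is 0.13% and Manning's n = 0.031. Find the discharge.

Q = 6.04 m³/s

With bottom width b = 2.04 m and side slope z = 2.6: A = (b + zy)y = (2.04 + 2.6×1.23)×1.23 = 6.443 m²; P = b + 2y√(1+z²) = 2.04 + 2×1.23×2.786 = 8.893 m.
Hydraulic radius R = A/P = 6.443/8.893 = 0.7245 m.
Manning's equation: Q = (1/n) A R^(2/3) S^(1/2) = (1/0.031) × 6.443 × 0.7245^(2/3) × 0.0013^(1/2) = 6.04 m³/s.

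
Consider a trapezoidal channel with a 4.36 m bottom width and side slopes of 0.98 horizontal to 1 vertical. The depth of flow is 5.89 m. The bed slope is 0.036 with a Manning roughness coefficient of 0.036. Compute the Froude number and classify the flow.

With bottom width b = 4.36 m and side slope z = 0.98: A = (b + zy)y = (4.36 + 0.98×5.89)×5.89 = 59.68 m²; P = b + 2y√(1+z²) = 4.36 + 2×5.89×1.4 = 20.85 m.
Hydraulic radius R = A/P = 59.68/20.85 = 2.862 m.
V = (1/n) R^(2/3) √S = (1/0.036) × 2.862^(2/3) × √0.036 = 10.62 m/s. Hydraulic depth D_h = A/T = 59.68/15.9 = 3.752 m.
Froude number Fr = V/√(g·D_h) = 10.62/√(9.81×3.752) = 1.75, which is greater than 1, so the flow is supercritical.

supercritical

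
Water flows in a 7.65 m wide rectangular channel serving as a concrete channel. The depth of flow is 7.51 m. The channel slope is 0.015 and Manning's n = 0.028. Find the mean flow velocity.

V = 8.13 m/s

Flow area A = b·y = 7.65 × 7.51 = 57.45 m². Wetted perimeter P = b + 2y = 7.65 + 2×7.51 = 22.67 m.
Hydraulic radius R = A/P = 57.45/22.67 = 2.534 m.
From Manning's equation, V = (1/n) R^(2/3) S^(1/2) = (1/0.028) × 2.534^(2/3) × 0.015^(1/2) = 8.13 m/s.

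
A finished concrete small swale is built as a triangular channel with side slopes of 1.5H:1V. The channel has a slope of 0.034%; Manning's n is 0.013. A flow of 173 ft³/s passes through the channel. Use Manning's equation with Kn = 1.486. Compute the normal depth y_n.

Manning's equation rearranged: A R^(2/3) = nQ / (1.486·√S) = 0.013 × 173 / (1.486 × √0.00034) = 82.08.
At y = 5.02 ft: A R^(2/3) = 61.76 — too small.
At y = 6.35 ft: A R^(2/3) = 115.6 — too large.
At y = 5.58 ft: A R^(2/3) = 81.88 — ≈ 82.08.

y_n = 5.58 ft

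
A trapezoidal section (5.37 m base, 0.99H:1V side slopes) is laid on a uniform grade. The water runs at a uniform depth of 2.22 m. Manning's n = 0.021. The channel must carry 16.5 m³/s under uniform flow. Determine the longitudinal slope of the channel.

With bottom width b = 5.37 m and side slope z = 0.99: A = (b + zy)y = (5.37 + 0.99×2.22)×2.22 = 16.8 m²; P = b + 2y√(1+z²) = 5.37 + 2×2.22×1.407 = 11.62 m.
Hydraulic radius R = A/P = 16.8/11.62 = 1.446 m.
From Manning's equation, S = [nQ / (1 A R^(2/3))]² = [0.021 × 16.5 / (1 × 16.8 × 1.446^(2/3))]² = 0.00026.

S = 0.00026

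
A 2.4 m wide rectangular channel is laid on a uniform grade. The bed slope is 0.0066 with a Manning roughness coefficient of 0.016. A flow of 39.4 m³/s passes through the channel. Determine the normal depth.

y_n = 3.49 m

Manning's equation rearranged: A R^(2/3) = nQ / (1·√S) = 0.016 × 39.4 / (√0.0066) = 7.76.
Try y = 4.21 m: A R^(2/3) = 9.653 — too large.
Try y = 2.83 m: A R^(2/3) = 6.06 — too small.
Try y = 3.49 m: A R^(2/3) = 7.767 — matches.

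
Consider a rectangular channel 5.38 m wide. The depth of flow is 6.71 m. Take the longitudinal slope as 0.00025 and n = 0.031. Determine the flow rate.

Flow area A = b·y = 5.38 × 6.71 = 36.1 m². Wetted perimeter P = b + 2y = 5.38 + 2×6.71 = 18.8 m.
Hydraulic radius R = A/P = 36.1/18.8 = 1.92 m.
Manning's equation: Q = (1/n) A R^(2/3) S^(1/2) = (1/0.031) × 36.1 × 1.92^(2/3) × 0.00025^(1/2) = 28.4 m³/s.

Q = 28.4 m³/s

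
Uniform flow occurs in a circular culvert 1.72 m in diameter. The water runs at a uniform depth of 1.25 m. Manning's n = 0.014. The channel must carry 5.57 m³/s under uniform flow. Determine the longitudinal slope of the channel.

S = 0.0045

For a circular section of diameter D = 1.72 m at depth y = 1.25 m, the central angle is θ = 2 arccos(1 − 2y/D) = 4.083 rad. Then A = (D²/8)(θ − sin θ) = 1.809 m² and P = Dθ/2 = 3.511 m.
Hydraulic radius R = A/P = 1.809/3.511 = 0.5151 m.
From Manning's equation, S = [nQ / (1 A R^(2/3))]² = [0.014 × 5.57 / (1 × 1.809 × 0.5151^(2/3))]² = 0.0045.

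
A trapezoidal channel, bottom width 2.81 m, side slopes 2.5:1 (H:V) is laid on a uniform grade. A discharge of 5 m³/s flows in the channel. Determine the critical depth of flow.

y_c = 0.574 m

At critical depth, Q² T / (g A³) = 1, i.e. A³/T = Q²/g = 5²/9.81 = 2.548.
Try y = 0.728 m: A³/T = 5.937 — too large.
Try y = 0.574 m: A³/T = 2.547 — close enough.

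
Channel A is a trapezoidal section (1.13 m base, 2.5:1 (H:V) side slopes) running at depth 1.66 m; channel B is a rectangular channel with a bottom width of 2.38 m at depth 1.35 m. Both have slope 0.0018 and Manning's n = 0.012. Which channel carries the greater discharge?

channel A

Channel A: With bottom width b = 1.13 m and side slope z = 2.5: A = (b + zy)y = (1.13 + 2.5×1.66)×1.66 = 8.765 m²; P = b + 2y√(1+z²) = 1.13 + 2×1.66×2.693 = 10.07 m. Hydraulic radius R = A/P = 8.765/10.07 = 0.8704 m. Q_A = (1/0.012)·8.765·0.8704^(2/3)·√0.0018 = 28.25 m³/s.
Channel B: Flow area A = b·y = 2.38 × 1.35 = 3.213 m². Wetted perimeter P = b + 2y = 2.38 + 2×1.35 = 5.08 m. Hydraulic radius R = A/P = 3.213/5.08 = 0.6325 m. Q_B = (1/0.012)·3.213·0.6325^(2/3)·√0.0018 = 8.37 m³/s.
Q_A = 28.25 m³/s vs Q_B = 8.37 m³/s, so channel A carries more.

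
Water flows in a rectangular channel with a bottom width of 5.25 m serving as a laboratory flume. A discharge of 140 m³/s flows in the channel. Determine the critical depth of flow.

For a rectangular channel, critical depth y_c = (q²/g)^(1/3) where q = Q/b = 140/5.25 = 26.67 m²/s.
So y_c = (26.67²/9.81)^(1/3) = 4.17 m.

y_c = 4.17 m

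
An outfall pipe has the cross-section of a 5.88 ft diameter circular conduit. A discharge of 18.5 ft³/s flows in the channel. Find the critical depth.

At critical depth, Q² T / (g A³) = 1, i.e. A³/T = Q²/g = 18.5²/32.2 = 10.63.
At y = 0.837 ft: A³/T = 3.228 — too small.
At y = 1.27 ft: A³/T = 16.6 — too large.
At y = 1.13 ft: A³/T = 10.51 — close enough.

y_c = 1.13 ft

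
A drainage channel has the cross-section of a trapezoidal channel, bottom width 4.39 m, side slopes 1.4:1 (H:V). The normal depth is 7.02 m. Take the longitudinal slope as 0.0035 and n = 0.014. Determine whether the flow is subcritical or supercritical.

supercritical

With bottom width b = 4.39 m and side slope z = 1.4: A = (b + zy)y = (4.39 + 1.4×7.02)×7.02 = 99.81 m²; P = b + 2y√(1+z²) = 4.39 + 2×7.02×1.72 = 28.55 m.
Hydraulic radius R = A/P = 99.81/28.55 = 3.497 m.
V = (1/n) R^(2/3) √S = (1/0.014) × 3.497^(2/3) × √0.0035 = 9.735 m/s. Hydraulic depth D_h = A/T = 99.81/24.05 = 4.151 m.
Froude number Fr = V/√(g·D_h) = 9.735/√(9.81×4.151) = 1.53, which is greater than 1, so the flow is supercritical.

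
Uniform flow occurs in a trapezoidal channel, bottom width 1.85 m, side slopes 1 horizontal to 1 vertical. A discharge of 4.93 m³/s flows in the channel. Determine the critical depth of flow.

y_c = 0.775 m

At critical depth, Q² T / (g A³) = 1, i.e. A³/T = Q²/g = 4.93²/9.81 = 2.478.
Try y = 0.532 m: A³/T = 0.6983 — short.
Try y = 0.892 m: A³/T = 4.026 — over.
Try y = 0.775 m: A³/T = 2.476 — matches.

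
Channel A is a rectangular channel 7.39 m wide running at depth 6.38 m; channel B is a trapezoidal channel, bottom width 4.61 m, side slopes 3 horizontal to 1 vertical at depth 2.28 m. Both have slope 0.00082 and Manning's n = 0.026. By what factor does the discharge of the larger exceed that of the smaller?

Channel A: Flow area A = b·y = 7.39 × 6.38 = 47.15 m². Wetted perimeter P = b + 2y = 7.39 + 2×6.38 = 20.15 m. Hydraulic radius R = A/P = 47.15/20.15 = 2.34 m. Q_A = (1/0.026)·47.15·2.34^(2/3)·√0.00082 = 91.52 m³/s.
Channel B: With bottom width b = 4.61 m and side slope z = 3: A = (b + zy)y = (4.61 + 3×2.28)×2.28 = 26.11 m²; P = b + 2y√(1+z²) = 4.61 + 2×2.28×3.162 = 19.03 m. Hydraulic radius R = A/P = 26.11/19.03 = 1.372 m. Q_B = (1/0.026)·26.11·1.372^(2/3)·√0.00082 = 35.5 m³/s.
The larger discharge is 91.52 m³/s and the smaller is 35.5 m³/s; the ratio is 2.58.

2.58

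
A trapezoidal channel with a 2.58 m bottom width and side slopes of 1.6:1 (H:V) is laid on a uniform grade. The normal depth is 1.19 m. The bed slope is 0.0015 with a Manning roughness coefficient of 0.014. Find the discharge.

Q = 12.2 m³/s

With bottom width b = 2.58 m and side slope z = 1.6: A = (b + zy)y = (2.58 + 1.6×1.19)×1.19 = 5.336 m²; P = b + 2y√(1+z²) = 2.58 + 2×1.19×1.887 = 7.071 m.
Hydraulic radius R = A/P = 5.336/7.071 = 0.7547 m.
Manning's equation: Q = (1/n) A R^(2/3) S^(1/2) = (1/0.014) × 5.336 × 0.7547^(2/3) × 0.0015^(1/2) = 12.2 m³/s.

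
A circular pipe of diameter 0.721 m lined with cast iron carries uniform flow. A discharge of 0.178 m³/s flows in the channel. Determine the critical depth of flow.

y_c = 0.257 m

At critical depth, Q² T / (g A³) = 1, i.e. A³/T = Q²/g = 0.178²/9.81 = 0.00323.
At y = 0.217 m: A³/T = 0.001675 — short.
At y = 0.257 m: A³/T = 0.003222 — matches.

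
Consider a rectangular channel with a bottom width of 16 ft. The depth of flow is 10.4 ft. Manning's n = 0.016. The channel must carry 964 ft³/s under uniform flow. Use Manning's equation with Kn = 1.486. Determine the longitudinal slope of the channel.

Flow area A = b·y = 16 × 10.4 = 166.4 ft². Wetted perimeter P = b + 2y = 16 + 2×10.4 = 36.8 ft.
Hydraulic radius R = A/P = 166.4/36.8 = 4.522 ft.
From Manning's equation, S = [nQ / (1.486 A R^(2/3))]² = [0.016 × 964 / (1.486 × 166.4 × 4.522^(2/3))]² = 0.00052.

S = 0.00052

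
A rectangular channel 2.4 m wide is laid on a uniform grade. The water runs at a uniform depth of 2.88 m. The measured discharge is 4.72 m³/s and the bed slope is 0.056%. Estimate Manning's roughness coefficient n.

Flow area A = b·y = 2.4 × 2.88 = 6.912 m². Wetted perimeter P = b + 2y = 2.4 + 2×2.88 = 8.16 m.
Hydraulic radius R = A/P = 6.912/8.16 = 0.8471 m.
Rearranging Manning's equation: n = (1/Q) A R^(2/3) S^(1/2) = (1/4.72) × 6.912 × 0.8471^(2/3) × √0.00056 = 0.031.

n = 0.031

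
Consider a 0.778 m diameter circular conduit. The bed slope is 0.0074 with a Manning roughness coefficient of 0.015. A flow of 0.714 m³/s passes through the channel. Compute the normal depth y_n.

y_n = 0.517 m

Manning's equation rearranged: A R^(2/3) = nQ / (1·√S) = 0.015 × 0.714 / (√0.0074) = 0.1245.
At y = 0.579 m: A R^(2/3) = 0.1442 — too large.
At y = 0.425 m: A R^(2/3) = 0.09245 — too small.
At y = 0.517 m: A R^(2/3) = 0.1245 — close enough.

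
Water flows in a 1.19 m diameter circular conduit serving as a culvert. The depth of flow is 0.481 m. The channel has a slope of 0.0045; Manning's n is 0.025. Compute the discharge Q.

Q = 0.457 m³/s

For a circular section of diameter D = 1.19 m at depth y = 0.481 m, the central angle is θ = 2 arccos(1 − 2y/D) = 2.756 rad. Then A = (D²/8)(θ − sin θ) = 0.4213 m² and P = Dθ/2 = 1.64 m.
Hydraulic radius R = A/P = 0.4213/1.64 = 0.2569 m.
Manning's equation: Q = (1/n) A R^(2/3) S^(1/2) = (1/0.025) × 0.4213 × 0.2569^(2/3) × 0.0045^(1/2) = 0.457 m³/s.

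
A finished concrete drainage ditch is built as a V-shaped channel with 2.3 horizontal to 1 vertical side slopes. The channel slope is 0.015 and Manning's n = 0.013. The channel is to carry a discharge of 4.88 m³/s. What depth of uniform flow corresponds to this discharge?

Manning's equation rearranged: A R^(2/3) = nQ / (1·√S) = 0.013 × 4.88 / (√0.015) = 0.518.
At y = 0.535 m: A R^(2/3) = 0.258 — short.
At y = 0.809 m: A R^(2/3) = 0.7772 — over.
At y = 0.695 m: A R^(2/3) = 0.5183 — close enough.

y_n = 0.695 m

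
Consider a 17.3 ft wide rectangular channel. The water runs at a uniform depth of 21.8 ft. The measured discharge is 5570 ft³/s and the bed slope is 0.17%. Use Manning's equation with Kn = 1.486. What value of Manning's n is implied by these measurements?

n = 0.014

Flow area A = b·y = 17.3 × 21.8 = 377.1 ft². Wetted perimeter P = b + 2y = 17.3 + 2×21.8 = 60.9 ft.
Hydraulic radius R = A/P = 377.1/60.9 = 6.193 ft.
Rearranging Manning's equation: n = (1.486/Q) A R^(2/3) S^(1/2) = (1.486/5570) × 377.1 × 6.193^(2/3) × √0.0017 = 0.014.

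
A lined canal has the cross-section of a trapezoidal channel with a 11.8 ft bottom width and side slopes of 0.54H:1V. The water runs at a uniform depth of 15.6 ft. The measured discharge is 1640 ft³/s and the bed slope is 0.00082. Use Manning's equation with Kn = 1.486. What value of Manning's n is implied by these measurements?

With bottom width b = 11.8 ft and side slope z = 0.54: A = (b + zy)y = (11.8 + 0.54×15.6)×15.6 = 315.5 ft²; P = b + 2y√(1+z²) = 11.8 + 2×15.6×1.136 = 47.26 ft.
Hydraulic radius R = A/P = 315.5/47.26 = 6.676 ft.
Rearranging Manning's equation: n = (1.486/Q) A R^(2/3) S^(1/2) = (1.486/1640) × 315.5 × 6.676^(2/3) × √0.00082 = 0.029.

n = 0.029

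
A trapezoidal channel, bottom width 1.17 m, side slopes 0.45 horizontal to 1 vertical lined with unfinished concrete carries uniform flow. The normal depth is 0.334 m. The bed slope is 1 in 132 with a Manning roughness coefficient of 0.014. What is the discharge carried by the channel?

Q = 1.03 m³/s

With bottom width b = 1.17 m and side slope z = 0.45: A = (b + zy)y = (1.17 + 0.45×0.334)×0.334 = 0.441 m²; P = b + 2y√(1+z²) = 1.17 + 2×0.334×1.097 = 1.903 m.
Hydraulic radius R = A/P = 0.441/1.903 = 0.2318 m.
Manning's equation: Q = (1/n) A R^(2/3) S^(1/2) = (1/0.014) × 0.441 × 0.2318^(2/3) × 0.007576^(1/2) = 1.03 m³/s.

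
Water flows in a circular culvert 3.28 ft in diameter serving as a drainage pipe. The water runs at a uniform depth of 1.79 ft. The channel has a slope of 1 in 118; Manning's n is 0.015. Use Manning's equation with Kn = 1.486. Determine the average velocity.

V = 8.28 ft/s

For a circular section of diameter D = 3.28 ft at depth y = 1.79 ft, the central angle is θ = 2 arccos(1 − 2y/D) = 3.325 rad. Then A = (D²/8)(θ − sin θ) = 4.716 ft² and P = Dθ/2 = 5.453 ft.
Hydraulic radius R = A/P = 4.716/5.453 = 0.8649 ft.
From Manning's equation, V = (1.486/n) R^(2/3) S^(1/2) = (1.486/0.015) × 0.8649^(2/3) × 0.008475^(1/2) = 8.28 ft/s.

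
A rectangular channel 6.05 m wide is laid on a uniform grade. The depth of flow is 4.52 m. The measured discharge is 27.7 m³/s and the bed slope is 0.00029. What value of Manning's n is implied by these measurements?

Flow area A = b·y = 6.05 × 4.52 = 27.35 m². Wetted perimeter P = b + 2y = 6.05 + 2×4.52 = 15.09 m.
Hydraulic radius R = A/P = 27.35/15.09 = 1.812 m.
Rearranging Manning's equation: n = (1/Q) A R^(2/3) S^(1/2) = (1/27.7) × 27.35 × 1.812^(2/3) × √0.00029 = 0.025.

n = 0.025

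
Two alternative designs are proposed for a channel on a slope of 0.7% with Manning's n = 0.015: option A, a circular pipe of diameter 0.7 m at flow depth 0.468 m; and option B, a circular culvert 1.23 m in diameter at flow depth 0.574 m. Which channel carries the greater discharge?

Channel A: For a circular section of diameter D = 0.7 m at depth y = 0.468 m, the central angle is θ = 2 arccos(1 − 2y/D) = 3.829 rad. Then A = (D²/8)(θ − sin θ) = 0.2734 m² and P = Dθ/2 = 1.34 m. Hydraulic radius R = A/P = 0.2734/1.34 = 0.204 m. Q_A = (1/0.015)·0.2734·0.204^(2/3)·√0.007 = 0.5285 m³/s.
Channel B: For a circular section of diameter D = 1.23 m at depth y = 0.574 m, the central angle is θ = 2 arccos(1 − 2y/D) = 3.008 rad. Then A = (D²/8)(θ − sin θ) = 0.5437 m² and P = Dθ/2 = 1.85 m. Hydraulic radius R = A/P = 0.5437/1.85 = 0.2939 m. Q_B = (1/0.015)·0.5437·0.2939^(2/3)·√0.007 = 1.341 m³/s.
Q_A = 0.5285 m³/s vs Q_B = 1.341 m³/s, so channel B carries more.

channel B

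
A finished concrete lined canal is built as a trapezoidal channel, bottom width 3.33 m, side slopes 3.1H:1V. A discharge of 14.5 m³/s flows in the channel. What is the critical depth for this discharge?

At critical depth, Q² T / (g A³) = 1, i.e. A³/T = Q²/g = 14.5²/9.81 = 21.43.
Try y = 0.811 m: A³/T = 12.74 — low.
Try y = 1.13 m: A³/T = 44.54 — high.
Try y = 0.933 m: A³/T = 21.47 — matches.

y_c = 0.933 m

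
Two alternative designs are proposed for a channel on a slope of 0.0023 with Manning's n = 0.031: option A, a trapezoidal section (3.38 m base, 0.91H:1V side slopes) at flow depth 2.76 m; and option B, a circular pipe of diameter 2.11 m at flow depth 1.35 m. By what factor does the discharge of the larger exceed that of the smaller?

Channel A: With bottom width b = 3.38 m and side slope z = 0.91: A = (b + zy)y = (3.38 + 0.91×2.76)×2.76 = 16.26 m²; P = b + 2y√(1+z²) = 3.38 + 2×2.76×1.352 = 10.84 m. Hydraulic radius R = A/P = 16.26/10.84 = 1.5 m. Q_A = (1/0.031)·16.26·1.5^(2/3)·√0.0023 = 32.96 m³/s.
Channel B: For a circular section of diameter D = 2.11 m at depth y = 1.35 m, the central angle is θ = 2 arccos(1 − 2y/D) = 3.708 rad. Then A = (D²/8)(θ − sin θ) = 2.363 m² and P = Dθ/2 = 3.912 m. Hydraulic radius R = A/P = 2.363/3.912 = 0.6039 m. Q_B = (1/0.031)·2.363·0.6039^(2/3)·√0.0023 = 2.611 m³/s.
The larger discharge is 32.96 m³/s and the smaller is 2.611 m³/s; the ratio is 12.6.

12.6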